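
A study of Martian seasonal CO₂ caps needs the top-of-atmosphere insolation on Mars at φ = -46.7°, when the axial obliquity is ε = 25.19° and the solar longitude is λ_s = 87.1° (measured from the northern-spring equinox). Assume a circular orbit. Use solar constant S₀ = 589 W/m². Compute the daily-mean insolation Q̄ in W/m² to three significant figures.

Q̄ ≈ 40.1 W/m²

Solar declination: sin δ = sin ε · sin λ_s = sin 25.19° × sin 87.1° = 0.42508, so δ = +25.155°.
cos H₀ = −tan(-46.7°) tan(+25.155°) = 0.4983, H₀ = 1.0491 rad.
Bracket: H₀ sin φ sin δ + cos φ cos δ sin H₀ = 1.0491×-0.72777×0.42508 + 0.68582×0.90516×0.86698 = -0.324550 + 0.538201 = 0.213651.
Q̄ = (S₀/π) × [bracket] = (589/π) × 0.213651 = 40.06 W/m².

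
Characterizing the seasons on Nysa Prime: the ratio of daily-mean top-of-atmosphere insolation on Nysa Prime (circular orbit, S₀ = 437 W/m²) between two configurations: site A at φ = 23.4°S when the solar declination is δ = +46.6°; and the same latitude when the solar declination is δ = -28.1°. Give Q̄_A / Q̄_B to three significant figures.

Q̄_A / Q̄_B ≈ 0.217

— Configuration A (φ=-23.4°):
cos H₀ = −tan(-23.4°) tan(+46.600°) = 0.4576, H₀ = 1.0955 rad.
Bracket: H₀ sin φ sin δ + cos φ cos δ sin H₀ = 1.0955×-0.39715×0.72657 + 0.91775×0.68709×0.88915 = -0.316114 + 0.560677 = 0.244563.
Q̄ = (S₀/π) × [bracket] = (437/π) × 0.244563 = 34.019 W/m².
— Configuration B (φ=-23.4°):
cos H₀ = −tan(-23.4°) tan(-28.100°) = -0.2311, H₀ = 1.8040 rad.
Bracket: H₀ sin φ sin δ + cos φ cos δ sin H₀ = 1.8040×-0.39715×-0.47101 + 0.91775×0.88213×0.97294 = 0.337459 + 0.787668 = 1.125127.
Q̄ = (S₀/π) × [bracket] = (437/π) × 1.125127 = 156.51 W/m².
Ratio Q̄_A / Q̄_B = 34.019 / 156.51 = 0.2174.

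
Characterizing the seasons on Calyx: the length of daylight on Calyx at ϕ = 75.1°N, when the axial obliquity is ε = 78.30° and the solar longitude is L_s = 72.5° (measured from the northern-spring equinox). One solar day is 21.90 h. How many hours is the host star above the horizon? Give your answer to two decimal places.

21.90 h

Solar declination: sin δ = sin ε · sin L_s = sin 78.30° × sin 72.5° = 0.93390, so δ = +69.051°.
Sunrise equation: cos h₀ = −tan ϕ · tan δ = -9.8169 ≤ −1, so the host star never sets (polar day) and h₀ = π.
Daylight = 2h₀/(2π) × 21.90 h = (3.1416/π) × 21.90 = 21.90 h.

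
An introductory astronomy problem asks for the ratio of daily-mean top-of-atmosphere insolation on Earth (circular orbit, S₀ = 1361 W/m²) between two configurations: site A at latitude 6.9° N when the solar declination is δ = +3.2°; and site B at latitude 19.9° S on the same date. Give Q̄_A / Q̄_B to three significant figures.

Q̄_A / Q̄_B ≈ 1.10

— Configuration A (φ=+6.9°):
cos H₀ = −tan(+6.9°) tan(+3.200°) = -0.0068, H₀ = 1.5776 rad.
Bracket: H₀ sin φ sin δ + cos φ cos δ sin H₀ = 1.5776×0.12014×0.05582 + 0.99276×0.99844×0.99998 = 0.010580 + 0.991191 = 1.001771.
Q̄ = (S₀/π) × [bracket] = (1361/π) × 1.001771 = 433.99 W/m².
— Configuration B (φ=-19.9°):
cos H₀ = −tan(-19.9°) tan(+3.200°) = 0.0202, H₀ = 1.5506 rad.
Bracket: H₀ sin φ sin δ + cos φ cos δ sin H₀ = 1.5506×-0.34038×0.05582 + 0.94029×0.99844×0.99980 = -0.029461 + 0.938635 = 0.909174.
Q̄ = (S₀/π) × [bracket] = (1361/π) × 0.909174 = 393.87 W/m².
Ratio Q̄_A / Q̄_B = 433.99 / 393.87 = 1.102.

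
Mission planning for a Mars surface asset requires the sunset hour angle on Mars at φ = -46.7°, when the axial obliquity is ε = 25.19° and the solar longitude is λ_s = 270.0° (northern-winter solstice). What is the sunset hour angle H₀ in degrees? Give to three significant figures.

Solar declination: sin δ = sin ε · sin λ_s = sin 25.19° × sin 270.0° = -0.42562, so δ = -25.190°.
cos H₀ = −tan φ · tan δ = −tan(-46.7°) × tan(-25.190°) = -0.4991, so H₀ = 2.0934 rad = 119.94°.

H₀ = 120°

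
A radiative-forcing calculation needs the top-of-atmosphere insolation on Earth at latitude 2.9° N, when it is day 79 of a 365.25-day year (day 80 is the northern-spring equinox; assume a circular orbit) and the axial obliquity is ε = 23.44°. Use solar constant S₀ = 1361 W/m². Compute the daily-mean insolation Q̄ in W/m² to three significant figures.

Q̄ ≈ 432 W/m²

Solar longitude: λ_s = 360° × (79 − 80)/365.25 = -0.986°, i.e. -0.986° + 360° = 359.014°.
sin δ = sin 23.44° × sin 359.014° = -0.00684, so δ = -0.392°.
cos H₀ = −tan(+2.9°) tan(-0.392°) = 0.0003, H₀ = 1.5704 rad.
Bracket: H₀ sin φ sin δ + cos φ cos δ sin H₀ = 1.5704×0.05059×-0.00684 + 0.99872×0.99998×1.00000 = -0.000543 + 0.998700 = 0.998157.
Q̄ = (S₀/π) × [bracket] = (1361/π) × 0.998157 = 432.4 W/m².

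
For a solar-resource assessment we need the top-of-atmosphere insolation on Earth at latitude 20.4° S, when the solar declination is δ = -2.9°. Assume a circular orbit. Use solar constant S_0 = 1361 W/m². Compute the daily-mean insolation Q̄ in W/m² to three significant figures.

cos h₀ = −tan(-20.4°) tan(-2.900°) = -0.0188, h₀ = 1.5896 rad.
Bracket: h₀ sin ϕ sin δ + cos ϕ cos δ sin h₀ = 1.5896×-0.34857×-0.05059 + 0.93728×0.99872×0.99982 = 0.028031 + 0.935912 = 0.963943.
Q̄ = (S_0/π) × [bracket] = (1361/π) × 0.963943 = 417.6 W/m².

Q̄ ≈ 418 W/m²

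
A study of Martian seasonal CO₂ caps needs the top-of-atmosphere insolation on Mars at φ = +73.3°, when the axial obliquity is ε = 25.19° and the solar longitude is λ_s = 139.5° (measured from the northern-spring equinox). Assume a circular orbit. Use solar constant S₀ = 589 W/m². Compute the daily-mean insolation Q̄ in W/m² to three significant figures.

Q̄ ≈ 156 W/m²

Solar declination: sin δ = sin ε · sin λ_s = sin 25.19° × sin 139.5° = 0.27642, so δ = +16.047°.
cos H₀ = −tan(+73.3°) tan(+16.047°) = -0.9587, H₀ = 2.8532 rad.
Bracket: H₀ sin φ sin δ + cos φ cos δ sin H₀ = 2.8532×0.95782×0.27642 + 0.28736×0.96104×0.28440 = 0.755415 + 0.078541 = 0.833956.
Q̄ = (S₀/π) × [bracket] = (589/π) × 0.833956 = 156.4 W/m².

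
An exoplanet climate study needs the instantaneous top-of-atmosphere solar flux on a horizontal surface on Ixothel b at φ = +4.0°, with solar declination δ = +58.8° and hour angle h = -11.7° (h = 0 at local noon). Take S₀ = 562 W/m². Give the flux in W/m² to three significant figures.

318 W/m²

cos θ_z = sin φ sin δ + cos φ cos δ cos h = 0.059667 + 0.506028 = 0.565695.
Flux = S₀ · cos θ_z = 562 × 0.565695 = 317.9 W/m².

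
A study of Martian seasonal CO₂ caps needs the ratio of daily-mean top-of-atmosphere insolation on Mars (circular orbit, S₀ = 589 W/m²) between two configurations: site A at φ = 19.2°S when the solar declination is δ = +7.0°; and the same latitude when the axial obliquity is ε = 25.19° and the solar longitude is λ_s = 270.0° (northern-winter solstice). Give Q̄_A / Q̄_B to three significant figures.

— Configuration A (φ=-19.2°):
cos H₀ = −tan(-19.2°) tan(+7.000°) = 0.0428, H₀ = 1.5280 rad.
Bracket: H₀ sin φ sin δ + cos φ cos δ sin H₀ = 1.5280×-0.32887×0.12187 + 0.94438×0.99255×0.99909 = -0.061241 + 0.936491 = 0.875250.
Q̄ = (S₀/π) × [bracket] = (589/π) × 0.875250 = 164.10 W/m².
— Configuration B (φ=-19.2°):
Solar declination: sin δ = sin ε · sin λ_s = sin 25.19° × sin 270.0° = -0.42562, so δ = -25.190°.
cos H₀ = −tan(-19.2°) tan(-25.190°) = -0.1638, H₀ = 1.7353 rad.
Bracket: H₀ sin φ sin δ + cos φ cos δ sin H₀ = 1.7353×-0.32887×-0.42562 + 0.94438×0.90490×0.98649 = 0.242896 + 0.843024 = 1.085920.
Q̄ = (S₀/π) × [bracket] = (589/π) × 1.085920 = 203.59 W/m².
Ratio Q̄_A / Q̄_B = 164.10 / 203.59 = 0.8060.

Q̄_A / Q̄_B ≈ 0.806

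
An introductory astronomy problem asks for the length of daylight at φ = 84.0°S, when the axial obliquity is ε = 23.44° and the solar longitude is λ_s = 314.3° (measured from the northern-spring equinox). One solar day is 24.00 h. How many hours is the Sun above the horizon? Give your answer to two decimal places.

Solar declination: sin δ = sin ε · sin λ_s = sin 23.44° × sin 314.3° = -0.28469, so δ = -16.541°.
Sunrise equation: cos H₀ = −tan φ · tan δ = -2.8256 ≤ −1, so the Sun never sets (polar day) and H₀ = π.
Daylight = 2H₀/(2π) × 24.00 h = (3.1416/π) × 24.00 = 24.00 h.

24.00 h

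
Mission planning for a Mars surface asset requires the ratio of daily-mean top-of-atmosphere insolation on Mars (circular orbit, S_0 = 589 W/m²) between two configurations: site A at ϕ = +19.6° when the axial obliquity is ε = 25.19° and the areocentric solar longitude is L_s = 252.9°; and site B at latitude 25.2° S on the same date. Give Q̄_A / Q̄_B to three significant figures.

Q̄_A / Q̄_B ≈ 0.588

— Configuration A (ϕ=+19.6°):
sin δ = sin 25.19° × sin 252.9° = -0.40681, so δ = -24.004°.
cos h₀ = −tan(+19.6°) tan(-24.004°) = 0.1586, h₀ = 1.4116 rad.
Bracket: h₀ sin ϕ sin δ + cos ϕ cos δ sin h₀ = 1.4116×0.33545×-0.40681 + 0.94206×0.91351×0.98735 = -0.192633 + 0.849695 = 0.657062.
Q̄ = (S_0/π) × [bracket] = (589/π) × 0.657062 = 123.19 W/m².
— Configuration B (ϕ=-25.2°):
cos h₀ = −tan(-25.2°) tan(-24.004°) = -0.2096, h₀ = 1.7819 rad.
Bracket: h₀ sin ϕ sin δ + cos ϕ cos δ sin h₀ = 1.7819×-0.42578×-0.40681 + 0.90483×0.91351×0.97780 = 0.308646 + 0.808221 = 1.116867.
Q̄ = (S_0/π) × [bracket] = (589/π) × 1.116867 = 209.40 W/m².
Ratio Q̄_A / Q̄_B = 123.19 / 209.40 = 0.5883.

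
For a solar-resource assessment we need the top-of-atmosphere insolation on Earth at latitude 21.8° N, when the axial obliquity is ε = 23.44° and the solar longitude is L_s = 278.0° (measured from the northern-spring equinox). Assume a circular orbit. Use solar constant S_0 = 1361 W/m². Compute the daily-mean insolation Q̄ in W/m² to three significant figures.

Q̄ ≈ 276 W/m²

Solar declination: sin δ = sin ε · sin L_s = sin 23.44° × sin 278.0° = -0.39392, so δ = -23.198°.
cos h₀ = −tan(+21.8°) tan(-23.198°) = 0.1714, h₀ = 1.3985 rad.
Bracket: h₀ sin ϕ sin δ + cos ϕ cos δ sin h₀ = 1.3985×0.37137×-0.39392 + 0.92849×0.91915×0.98520 = -0.204587 + 0.840791 = 0.636204.
Q̄ = (S_0/π) × [bracket] = (1361/π) × 0.636204 = 275.6 W/m².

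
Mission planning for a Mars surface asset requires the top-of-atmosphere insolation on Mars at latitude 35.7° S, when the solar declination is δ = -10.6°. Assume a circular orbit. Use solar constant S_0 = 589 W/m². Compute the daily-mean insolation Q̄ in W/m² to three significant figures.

cos h₀ = −tan(-35.7°) tan(-10.600°) = -0.1345, h₀ = 1.7057 rad.
Bracket: h₀ sin ϕ sin δ + cos ϕ cos δ sin h₀ = 1.7057×-0.58354×-0.18395 + 0.81208×0.98294×0.99092 = 0.183094 + 0.790978 = 0.974072.
Q̄ = (S_0/π) × [bracket] = (589/π) × 0.974072 = 182.6 W/m².

Q̄ ≈ 183 W/m²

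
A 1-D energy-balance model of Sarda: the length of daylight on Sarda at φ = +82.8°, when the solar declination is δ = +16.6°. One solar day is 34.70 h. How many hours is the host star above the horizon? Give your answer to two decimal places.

34.70 h

Sunrise equation: cos H₀ = −tan φ · tan δ = -2.3598 ≤ −1, so the host star never sets (polar day) and H₀ = π.
Daylight = 2H₀/(2π) × 34.70 h = (3.1416/π) × 34.70 = 34.70 h.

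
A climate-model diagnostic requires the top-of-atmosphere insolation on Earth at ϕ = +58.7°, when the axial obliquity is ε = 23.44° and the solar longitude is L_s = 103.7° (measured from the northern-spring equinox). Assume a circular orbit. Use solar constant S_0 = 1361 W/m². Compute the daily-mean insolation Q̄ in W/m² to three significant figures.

Q̄ ≈ 484 W/m²

Solar declination: sin δ = sin ε · sin L_s = sin 23.44° × sin 103.7° = 0.38647, so δ = +22.735°.
cos h₀ = −tan(+58.7°) tan(+22.735°) = -0.6892, h₀ = 2.3312 rad.
Bracket: h₀ sin ϕ sin δ + cos ϕ cos δ sin h₀ = 2.3312×0.85446×0.38647 + 0.51952×0.92230×0.72459 = 0.769816 + 0.347190 = 1.117006.
Q̄ = (S_0/π) × [bracket] = (1361/π) × 1.117006 = 483.9 W/m².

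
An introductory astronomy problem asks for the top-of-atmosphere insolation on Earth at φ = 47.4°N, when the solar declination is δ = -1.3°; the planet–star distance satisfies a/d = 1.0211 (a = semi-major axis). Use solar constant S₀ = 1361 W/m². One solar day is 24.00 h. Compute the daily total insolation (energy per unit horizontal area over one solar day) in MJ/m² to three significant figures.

25.4 MJ/m²

cos H₀ = −tan(+47.4°) tan(-1.300°) = 0.0247, H₀ = 1.5461 rad.
Bracket: H₀ sin φ sin δ + cos φ cos δ sin H₀ = 1.5461×0.73610×-0.02269 + 0.67688×0.99974×0.99970 = -0.025823 + 0.676501 = 0.650678.
Inverse-square distance factor (a/d)² = 1.0211² = 1.042645.
Q̄ = (S₀/π) × 1.042645 × [bracket] = (1361/π) × 1.042645 × 0.650678 = 293.91 W/m².
Daily total = Q̄ × 24.00 h × 3600 s/h = 293.91 × 24.00 × 3600 / 10⁶ = 25.39 MJ/m².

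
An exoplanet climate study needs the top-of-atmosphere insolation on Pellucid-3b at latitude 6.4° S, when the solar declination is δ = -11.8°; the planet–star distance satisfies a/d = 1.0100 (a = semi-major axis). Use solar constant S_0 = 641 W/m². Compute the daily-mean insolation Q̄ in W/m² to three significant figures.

Q̄ ≈ 210 W/m²

cos h₀ = −tan(-6.4°) tan(-11.800°) = -0.0234, h₀ = 1.5942 rad.
Bracket: h₀ sin ϕ sin δ + cos ϕ cos δ sin h₀ = 1.5942×-0.11147×-0.20450 + 0.99377×0.97887×0.99973 = 0.036341 + 0.972509 = 1.008850.
Inverse-square distance factor (a/d)² = 1.0100² = 1.020100.
Q̄ = (S_0/π) × 1.020100 × [bracket] = (641/π) × 1.020100 × 1.008850 = 210.0 W/m².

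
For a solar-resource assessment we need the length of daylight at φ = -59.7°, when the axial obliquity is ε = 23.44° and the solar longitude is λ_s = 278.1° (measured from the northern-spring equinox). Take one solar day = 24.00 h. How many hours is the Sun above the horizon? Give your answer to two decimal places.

18.29 h

Solar declination: sin δ = sin ε · sin λ_s = sin 23.44° × sin 278.1° = -0.39382, so δ = -23.192°.
cos H₀ = −tan φ · tan δ = −tan(-59.7°) × tan(-23.192°) = -0.7332, so H₀ = 2.3938 rad = 137.15°.
Daylight = 2H₀/(2π) × 24.00 h = (2.3938/π) × 24.00 = 18.29 h.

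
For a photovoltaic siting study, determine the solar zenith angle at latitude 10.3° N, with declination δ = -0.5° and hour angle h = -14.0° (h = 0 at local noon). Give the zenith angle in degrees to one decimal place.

cos θ_z = sin φ sin δ + cos φ cos δ cos h = -0.001560 + 0.954623 = 0.953063.
θ_z = arccos(0.953063) = 17.6°.

θ_z = 17.6°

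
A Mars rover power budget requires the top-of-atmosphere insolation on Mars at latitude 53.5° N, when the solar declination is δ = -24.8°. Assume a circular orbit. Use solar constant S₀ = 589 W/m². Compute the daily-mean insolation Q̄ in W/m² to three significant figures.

cos H₀ = −tan(+53.5°) tan(-24.800°) = 0.6244, H₀ = 0.8964 rad.
Bracket: H₀ sin φ sin δ + cos φ cos δ sin H₀ = 0.8964×0.80386×-0.41945 + 0.59482×0.90778×0.78107 = -0.302247 + 0.421751 = 0.119504.
Q̄ = (S₀/π) × [bracket] = (589/π) × 0.119504 = 22.41 W/m².

Q̄ ≈ 22.4 W/m²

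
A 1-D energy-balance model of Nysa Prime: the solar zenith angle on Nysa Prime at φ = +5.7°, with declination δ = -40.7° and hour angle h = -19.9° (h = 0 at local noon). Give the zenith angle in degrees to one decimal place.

cos θ_z = sin φ sin δ + cos φ cos δ cos h = -0.064766 + 0.709340 = 0.644574.
θ_z = arccos(0.644574) = 49.9°.

θ_z = 49.9°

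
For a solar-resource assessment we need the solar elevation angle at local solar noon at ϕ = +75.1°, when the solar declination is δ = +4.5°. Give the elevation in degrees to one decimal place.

At local noon the hour angle is zero, so the zenith angle equals |ϕ − δ| = |+75.1° − (+4.500°)| = 70.600°.
Elevation = 90° − 70.600° = 19.4°.

19.4°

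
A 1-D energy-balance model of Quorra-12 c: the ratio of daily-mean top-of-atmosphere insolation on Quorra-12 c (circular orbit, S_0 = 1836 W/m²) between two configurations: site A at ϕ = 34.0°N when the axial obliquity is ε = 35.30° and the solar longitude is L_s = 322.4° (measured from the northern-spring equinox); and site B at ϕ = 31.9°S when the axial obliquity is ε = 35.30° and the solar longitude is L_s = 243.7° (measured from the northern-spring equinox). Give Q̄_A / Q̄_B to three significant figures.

Q̄_A / Q̄_B ≈ 0.407

— Configuration A (ϕ=+34.0°):
Solar declination: sin δ = sin ε · sin L_s = sin 35.30° × sin 322.4° = -0.35258, so δ = -20.645°.
cos h₀ = −tan(+34.0°) tan(-20.645°) = 0.2541, h₀ = 1.3138 rad.
Bracket: h₀ sin ϕ sin δ + cos ϕ cos δ sin h₀ = 1.3138×0.55919×-0.35258 + 0.82904×0.93578×0.96717 = -0.259028 + 0.750330 = 0.491302.
Q̄ = (S_0/π) × [bracket] = (1836/π) × 0.491302 = 287.13 W/m².
— Configuration B (ϕ=-31.9°):
Solar declination: sin δ = sin ε · sin L_s = sin 35.30° × sin 243.7° = -0.51804, so δ = -31.201°.
cos h₀ = −tan(-31.9°) tan(-31.201°) = -0.3770, h₀ = 1.9573 rad.
Bracket: h₀ sin ϕ sin δ + cos ϕ cos δ sin h₀ = 1.9573×-0.52844×-0.51804 + 0.84897×0.85536×0.92622 = 0.535817 + 0.672598 = 1.208415.
Q̄ = (S_0/π) × [bracket] = (1836/π) × 1.208415 = 706.22 W/m².
Ratio Q̄_A / Q̄_B = 287.13 / 706.22 = 0.4066.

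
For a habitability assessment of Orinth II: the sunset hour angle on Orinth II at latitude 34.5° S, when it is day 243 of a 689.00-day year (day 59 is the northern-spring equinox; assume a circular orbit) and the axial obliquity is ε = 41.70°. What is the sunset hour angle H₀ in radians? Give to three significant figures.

Solar longitude: λ_s = 360° × (243 − 59)/689.00 = 96.139°.
sin δ = sin 41.70° × sin 96.139° = 0.66142, so δ = +41.408°.
cos H₀ = −tan φ · tan δ = −tan(-34.5°) × tan(+41.408°) = 0.6061, so H₀ = 0.9197 rad = 52.69°.

H₀ = 0.920 rad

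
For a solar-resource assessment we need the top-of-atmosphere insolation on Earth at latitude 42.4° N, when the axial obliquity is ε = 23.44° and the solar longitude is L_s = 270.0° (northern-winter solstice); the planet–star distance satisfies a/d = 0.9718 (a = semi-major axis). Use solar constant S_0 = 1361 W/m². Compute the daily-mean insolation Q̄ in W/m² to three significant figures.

Solar declination: sin δ = sin ε · sin L_s = sin 23.44° × sin 270.0° = -0.39779, so δ = -23.440°.
cos h₀ = −tan(+42.4°) tan(-23.440°) = 0.3959, h₀ = 1.1637 rad.
Bracket: h₀ sin ϕ sin δ + cos ϕ cos δ sin h₀ = 1.1637×0.67430×-0.39779 + 0.73846×0.91748×0.91829 = -0.312139 + 0.622162 = 0.310023.
Inverse-square distance factor (a/d)² = 0.9718² = 0.944395.
Q̄ = (S_0/π) × 0.944395 × [bracket] = (1361/π) × 0.944395 × 0.310023 = 126.8 W/m².

Q̄ ≈ 127 W/m²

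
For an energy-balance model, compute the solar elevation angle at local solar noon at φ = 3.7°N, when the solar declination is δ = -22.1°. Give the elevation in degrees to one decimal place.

At local noon the hour angle is zero, so the zenith angle equals |φ − δ| = |+3.7° − (-22.100°)| = 25.800°.
Elevation = 90° − 25.800° = 64.2°.

64.2°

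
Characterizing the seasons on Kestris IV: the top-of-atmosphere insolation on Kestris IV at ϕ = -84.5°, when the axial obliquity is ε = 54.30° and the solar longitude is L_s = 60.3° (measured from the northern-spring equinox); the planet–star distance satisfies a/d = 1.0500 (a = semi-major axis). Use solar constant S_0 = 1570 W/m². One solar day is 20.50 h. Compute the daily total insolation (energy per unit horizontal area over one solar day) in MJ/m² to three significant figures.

Solar declination: sin δ = sin ε · sin L_s = sin 54.30° × sin 60.3° = 0.70540, so δ = +44.862°.
cos h₀ = −tan(-84.5°) tan(+44.862°) = 10.3355 ≥ 1 ⇒ polar night, h₀ = 0 and Q̄ = 0.
Inverse-square distance factor (a/d)² = 1.0500² = 1.102500.
Daily total = Q̄ × 20.50 h × 3600 s/h = 0.00 MJ/m².

0.00 MJ/m²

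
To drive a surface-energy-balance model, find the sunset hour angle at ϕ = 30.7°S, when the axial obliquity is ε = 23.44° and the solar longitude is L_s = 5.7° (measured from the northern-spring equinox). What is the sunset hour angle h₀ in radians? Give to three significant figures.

Solar declination: sin δ = sin ε · sin L_s = sin 23.44° × sin 5.7° = 0.03951, so δ = +2.264°.
cos h₀ = −tan ϕ · tan δ = −tan(-30.7°) × tan(+2.264°) = 0.0235, so h₀ = 1.5473 rad = 88.65°.

h₀ = 1.55 rad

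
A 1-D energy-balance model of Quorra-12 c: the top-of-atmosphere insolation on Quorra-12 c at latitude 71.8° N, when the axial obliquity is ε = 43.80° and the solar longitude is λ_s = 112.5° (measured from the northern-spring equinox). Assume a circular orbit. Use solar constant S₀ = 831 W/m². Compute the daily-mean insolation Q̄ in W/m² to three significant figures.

Q̄ ≈ 505 W/m²

Solar declination: sin δ = sin ε · sin λ_s = sin 43.80° × sin 112.5° = 0.63946, so δ = +39.751°.
cos H₀ = −tan(+71.8°) tan(+39.751°) = -2.5297 ≤ −1 ⇒ polar day, H₀ = π.
Bracket: H₀ sin φ sin δ + cos φ cos δ sin H₀ = 3.1416×0.94997×0.63946 + 0.31233×0.76883×0.00000 = 1.908421 + 0.000000 = 1.908421.
Q̄ = (S₀/π) × [bracket] = (831/π) × 1.908421 = 504.8 W/m².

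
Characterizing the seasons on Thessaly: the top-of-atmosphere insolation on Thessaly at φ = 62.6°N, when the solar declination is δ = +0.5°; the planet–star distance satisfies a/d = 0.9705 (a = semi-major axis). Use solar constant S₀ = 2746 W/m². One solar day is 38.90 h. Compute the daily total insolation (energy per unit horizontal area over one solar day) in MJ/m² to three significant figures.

54.5 MJ/m²

cos H₀ = −tan(+62.6°) tan(+0.500°) = -0.0168, H₀ = 1.5876 rad.
Bracket: H₀ sin φ sin δ + cos φ cos δ sin H₀ = 1.5876×0.88782×0.00873 + 0.46020×0.99996×0.99986 = 0.012305 + 0.460117 = 0.472422.
Inverse-square distance factor (a/d)² = 0.9705² = 0.941870.
Q̄ = (S₀/π) × 0.941870 × [bracket] = (2746/π) × 0.941870 × 0.472422 = 388.93 W/m².
Daily total = Q̄ × 38.90 h × 3600 s/h = 388.93 × 38.90 × 3600 / 10⁶ = 54.47 MJ/m².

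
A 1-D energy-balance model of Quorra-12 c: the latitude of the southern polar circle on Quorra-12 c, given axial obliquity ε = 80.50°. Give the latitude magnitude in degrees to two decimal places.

9.50°

The polar circle is the lowest latitude that experiences at least one full rotation of continuous darkness at the northern-summer solstice; it lies at |ϕ| = 90° − ε = 90° − 80.50° = 9.50°.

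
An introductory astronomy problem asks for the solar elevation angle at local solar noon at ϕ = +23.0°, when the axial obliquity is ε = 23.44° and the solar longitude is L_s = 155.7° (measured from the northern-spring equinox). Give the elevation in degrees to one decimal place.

76.4°

Solar declination: sin δ = sin ε · sin L_s = sin 23.44° × sin 155.7° = 0.16370, so δ = +9.421°.
At local noon the hour angle is zero, so the zenith angle equals |ϕ − δ| = |+23.0° − (+9.421°)| = 13.579°.
Elevation = 90° − 13.579° = 76.4°.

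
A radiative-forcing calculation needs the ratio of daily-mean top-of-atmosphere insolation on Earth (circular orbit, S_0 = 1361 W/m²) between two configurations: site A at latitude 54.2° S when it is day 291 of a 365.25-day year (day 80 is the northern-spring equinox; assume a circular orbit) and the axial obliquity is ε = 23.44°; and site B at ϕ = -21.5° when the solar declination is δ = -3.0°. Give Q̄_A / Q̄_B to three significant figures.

Q̄_A / Q̄_B ≈ 0.868

— Configuration A (ϕ=-54.2°):
Solar longitude: L_s = 360° × (291 − 80)/365.25 = 207.967°.
sin δ = sin 23.44° × sin 207.967° = -0.18655, so δ = -10.751°.
cos h₀ = −tan(-54.2°) tan(-10.751°) = -0.2633, h₀ = 1.8372 rad.
Bracket: h₀ sin ϕ sin δ + cos ϕ cos δ sin h₀ = 1.8372×-0.81106×-0.18655 + 0.58496×0.98245×0.96472 = 0.277974 + 0.554419 = 0.832393.
Q̄ = (S_0/π) × [bracket] = (1361/π) × 0.832393 = 360.61 W/m².
— Configuration B (ϕ=-21.5°):
cos h₀ = −tan(-21.5°) tan(-3.000°) = -0.0206, h₀ = 1.5914 rad.
Bracket: h₀ sin ϕ sin δ + cos ϕ cos δ sin h₀ = 1.5914×-0.36650×-0.05234 + 0.93042×0.99863×0.99979 = 0.030527 + 0.928950 = 0.959477.
Q̄ = (S_0/π) × [bracket] = (1361/π) × 0.959477 = 415.66 W/m².
Ratio Q̄_A / Q̄_B = 360.61 / 415.66 = 0.8676.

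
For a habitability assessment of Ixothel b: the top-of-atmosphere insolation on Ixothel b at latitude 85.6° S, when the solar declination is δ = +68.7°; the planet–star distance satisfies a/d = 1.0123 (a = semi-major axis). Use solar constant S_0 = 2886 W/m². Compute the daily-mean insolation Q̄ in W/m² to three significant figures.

cos h₀ = −tan(-85.6°) tan(+68.700°) = 33.3334 ≥ 1 ⇒ polar night, h₀ = 0 and Q̄ = 0.
Inverse-square distance factor (a/d)² = 1.0123² = 1.024751.

Q̄ ≈ 0.00 W/m²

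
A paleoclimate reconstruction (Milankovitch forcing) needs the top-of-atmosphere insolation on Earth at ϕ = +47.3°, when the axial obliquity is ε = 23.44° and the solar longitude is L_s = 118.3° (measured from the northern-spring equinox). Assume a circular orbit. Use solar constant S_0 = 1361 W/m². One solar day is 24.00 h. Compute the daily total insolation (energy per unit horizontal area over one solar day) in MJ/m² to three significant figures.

40.9 MJ/m²

Solar declination: sin δ = sin ε · sin L_s = sin 23.44° × sin 118.3° = 0.35024, so δ = +20.502°.
cos h₀ = −tan(+47.3°) tan(+20.502°) = -0.4052, h₀ = 1.9880 rad.
Bracket: h₀ sin ϕ sin δ + cos ϕ cos δ sin h₀ = 1.9880×0.73491×0.35024 + 0.67816×0.93666×0.91422 = 0.511701 + 0.580717 = 1.092418.
Q̄ = (S_0/π) × [bracket] = (1361/π) × 1.092418 = 473.26 W/m².
Daily total = Q̄ × 24.00 h × 3600 s/h = 473.26 × 24.00 × 3600 / 10⁶ = 40.89 MJ/m².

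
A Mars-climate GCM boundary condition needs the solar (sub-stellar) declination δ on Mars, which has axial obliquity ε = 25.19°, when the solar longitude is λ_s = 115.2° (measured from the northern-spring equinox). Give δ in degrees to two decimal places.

sin δ = sin ε · sin λ_s = sin 25.19° × sin 115.2° = 0.385114.
δ = arcsin(0.385114) = +22.65°.

δ = +22.65°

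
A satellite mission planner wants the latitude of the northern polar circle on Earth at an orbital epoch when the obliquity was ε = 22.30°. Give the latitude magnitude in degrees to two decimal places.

67.70°

The polar circle is the lowest latitude that experiences at least one full rotation of continuous daylight at the northern-summer solstice; it lies at |φ| = 90° − ε = 90° − 22.30° = 67.70°.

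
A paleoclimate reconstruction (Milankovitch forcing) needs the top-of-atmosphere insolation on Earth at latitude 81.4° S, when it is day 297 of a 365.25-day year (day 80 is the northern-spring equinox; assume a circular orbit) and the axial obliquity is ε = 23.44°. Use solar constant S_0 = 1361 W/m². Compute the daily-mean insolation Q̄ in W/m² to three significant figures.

Q̄ ≈ 298 W/m²

Solar longitude: L_s = 360° × (297 − 80)/365.25 = 213.881°.
sin δ = sin 23.44° × sin 213.881° = -0.22175, so δ = -12.812°.
cos h₀ = −tan(-81.4°) tan(-12.812°) = -1.5037 ≤ −1 ⇒ polar day, h₀ = π.
Bracket: h₀ sin ϕ sin δ + cos ϕ cos δ sin h₀ = 3.1416×-0.98876×-0.22175 + 0.14954×0.97510×0.00000 = 0.688819 + 0.000000 = 0.688819.
Q̄ = (S_0/π) × [bracket] = (1361/π) × 0.688819 = 298.4 W/m².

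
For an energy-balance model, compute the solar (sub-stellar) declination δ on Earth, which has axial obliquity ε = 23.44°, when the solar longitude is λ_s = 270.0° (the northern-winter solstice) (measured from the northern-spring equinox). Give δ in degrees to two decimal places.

δ = -23.44°

sin δ = sin ε · sin λ_s = sin 23.44° × sin 270.0° = -0.397789.
δ = arcsin(-0.397789) = -23.44°.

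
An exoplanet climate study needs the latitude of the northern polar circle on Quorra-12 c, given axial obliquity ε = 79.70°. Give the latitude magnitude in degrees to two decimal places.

The polar circle is the lowest latitude that experiences at least one full rotation of continuous daylight at the northern-summer solstice; it lies at |ϕ| = 90° − ε = 90° − 79.70° = 10.30°.

10.30°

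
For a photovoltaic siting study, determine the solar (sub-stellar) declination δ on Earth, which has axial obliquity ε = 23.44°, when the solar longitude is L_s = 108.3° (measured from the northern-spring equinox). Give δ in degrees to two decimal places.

sin δ = sin ε · sin L_s = sin 23.44° × sin 108.3° = 0.377671.
δ = arcsin(0.377671) = +22.19°.

δ = +22.19°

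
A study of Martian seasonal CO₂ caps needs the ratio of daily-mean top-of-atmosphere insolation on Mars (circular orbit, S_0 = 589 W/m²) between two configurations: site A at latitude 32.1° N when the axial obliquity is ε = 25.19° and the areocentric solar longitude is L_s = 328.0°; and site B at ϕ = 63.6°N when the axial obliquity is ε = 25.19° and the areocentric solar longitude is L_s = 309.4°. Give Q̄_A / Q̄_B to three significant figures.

— Configuration A (ϕ=+32.1°):
sin δ = sin 25.19° × sin 328.0° = -0.22554, so δ = -13.035°.
cos h₀ = −tan(+32.1°) tan(-13.035°) = 0.1452, h₀ = 1.4251 rad.
Bracket: h₀ sin ϕ sin δ + cos ϕ cos δ sin h₀ = 1.4251×0.53140×-0.22554 + 0.84712×0.97423×0.98940 = -0.170801 + 0.816542 = 0.645741.
Q̄ = (S_0/π) × [bracket] = (589/π) × 0.645741 = 121.07 W/m².
— Configuration B (ϕ=+63.6°):
sin δ = sin 25.19° × sin 309.4° = -0.32889, so δ = -19.202°.
cos h₀ = −tan(+63.6°) tan(-19.202°) = 0.7016, h₀ = 0.7932 rad.
Bracket: h₀ sin ϕ sin δ + cos ϕ cos δ sin h₀ = 0.7932×0.89571×-0.32889 + 0.44464×0.94437×0.71259 = -0.233669 + 0.299220 = 0.065551.
Q̄ = (S_0/π) × [bracket] = (589/π) × 0.065551 = 12.290 W/m².
Ratio Q̄_A / Q̄_B = 121.07 / 12.290 = 9.851.

Q̄_A / Q̄_B ≈ 9.85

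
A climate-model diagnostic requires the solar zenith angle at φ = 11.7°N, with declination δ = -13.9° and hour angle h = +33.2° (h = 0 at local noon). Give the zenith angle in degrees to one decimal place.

cos θ_z = sin φ sin δ + cos φ cos δ cos h = -0.048715 + 0.795384 = 0.746669.
θ_z = arccos(0.746669) = 41.7°.

θ_z = 41.7°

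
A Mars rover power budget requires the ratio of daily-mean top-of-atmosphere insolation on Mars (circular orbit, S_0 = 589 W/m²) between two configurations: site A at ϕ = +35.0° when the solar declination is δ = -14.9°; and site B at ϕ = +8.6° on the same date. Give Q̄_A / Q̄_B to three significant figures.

Q̄_A / Q̄_B ≈ 0.640

— Configuration A (ϕ=+35.0°):
cos h₀ = −tan(+35.0°) tan(-14.900°) = 0.1863, h₀ = 1.3834 rad.
Bracket: h₀ sin ϕ sin δ + cos ϕ cos δ sin h₀ = 1.3834×0.57358×-0.25713 + 0.81915×0.96638×0.98249 = -0.204030 + 0.777749 = 0.573719.
Q̄ = (S_0/π) × [bracket] = (589/π) × 0.573719 = 107.56 W/m².
— Configuration B (ϕ=+8.6°):
cos h₀ = −tan(+8.6°) tan(-14.900°) = 0.0402, h₀ = 1.5305 rad.
Bracket: h₀ sin ϕ sin δ + cos ϕ cos δ sin h₀ = 1.5305×0.14954×-0.25713 + 0.98876×0.96638×0.99919 = -0.058850 + 0.954744 = 0.895894.
Q̄ = (S_0/π) × [bracket] = (589/π) × 0.895894 = 167.97 W/m².
Ratio Q̄_A / Q̄_B = 107.56 / 167.97 = 0.6404.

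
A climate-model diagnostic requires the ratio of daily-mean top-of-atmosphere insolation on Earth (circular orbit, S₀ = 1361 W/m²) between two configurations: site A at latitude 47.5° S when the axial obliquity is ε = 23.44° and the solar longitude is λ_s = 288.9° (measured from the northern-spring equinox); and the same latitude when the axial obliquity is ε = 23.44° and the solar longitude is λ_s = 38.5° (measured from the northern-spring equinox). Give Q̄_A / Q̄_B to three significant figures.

— Configuration A (φ=-47.5°):
Solar declination: sin δ = sin ε · sin λ_s = sin 23.44° × sin 288.9° = -0.37634, so δ = -22.107°.
cos H₀ = −tan(-47.5°) tan(-22.107°) = -0.4433, H₀ = 2.0301 rad.
Bracket: H₀ sin φ sin δ + cos φ cos δ sin H₀ = 2.0301×-0.73728×-0.37634 + 0.67559×0.92648×0.89638 = 0.563288 + 0.561063 = 1.124351.
Q̄ = (S₀/π) × [bracket] = (1361/π) × 1.124351 = 487.09 W/m².
— Configuration B (φ=-47.5°):
Solar declination: sin δ = sin ε · sin λ_s = sin 23.44° × sin 38.5° = 0.24763, so δ = +14.337°.
cos H₀ = −tan(-47.5°) tan(+14.337°) = 0.2789, H₀ = 1.2881 rad.
Bracket: H₀ sin φ sin δ + cos φ cos δ sin H₀ = 1.2881×-0.73728×0.24763 + 0.67559×0.96885×0.96031 = -0.235172 + 0.628566 = 0.393394.
Q̄ = (S₀/π) × [bracket] = (1361/π) × 0.393394 = 170.43 W/m².
Ratio Q̄_A / Q̄_B = 487.09 / 170.43 = 2.858.

Q̄_A / Q̄_B ≈ 2.86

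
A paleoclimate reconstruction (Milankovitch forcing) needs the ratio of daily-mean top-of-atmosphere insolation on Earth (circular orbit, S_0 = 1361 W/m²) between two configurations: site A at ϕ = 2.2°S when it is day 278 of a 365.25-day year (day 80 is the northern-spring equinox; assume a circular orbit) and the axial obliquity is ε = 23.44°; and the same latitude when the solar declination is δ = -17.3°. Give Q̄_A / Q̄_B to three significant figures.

Q̄_A / Q̄_B ≈ 1.03

— Configuration A (ϕ=-2.2°):
Solar longitude: L_s = 360° × (278 − 80)/365.25 = 195.154°.
sin δ = sin 23.44° × sin 195.154° = -0.10399, so δ = -5.969°.
cos h₀ = −tan(-2.2°) tan(-5.969°) = -0.0040, h₀ = 1.5748 rad.
Bracket: h₀ sin ϕ sin δ + cos ϕ cos δ sin h₀ = 1.5748×-0.03839×-0.10399 + 0.99926×0.99458×0.99999 = 0.006287 + 0.993834 = 1.000121.
Q̄ = (S_0/π) × [bracket] = (1361/π) × 1.000121 = 433.27 W/m².
— Configuration B (ϕ=-2.2°):
cos h₀ = −tan(-2.2°) tan(-17.300°) = -0.0120, h₀ = 1.5828 rad.
Bracket: h₀ sin ϕ sin δ + cos ϕ cos δ sin h₀ = 1.5828×-0.03839×-0.29737 + 0.99926×0.95476×0.99993 = 0.018069 + 0.953987 = 0.972056.
Q̄ = (S_0/π) × [bracket] = (1361/π) × 0.972056 = 421.11 W/m².
Ratio Q̄_A / Q̄_B = 433.27 / 421.11 = 1.029.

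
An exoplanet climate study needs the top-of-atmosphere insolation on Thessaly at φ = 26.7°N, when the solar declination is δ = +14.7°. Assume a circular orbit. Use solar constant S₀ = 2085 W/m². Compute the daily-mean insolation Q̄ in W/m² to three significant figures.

cos H₀ = −tan(+26.7°) tan(+14.700°) = -0.1319, H₀ = 1.7031 rad.
Bracket: H₀ sin φ sin δ + cos φ cos δ sin H₀ = 1.7031×0.44932×0.25376 + 0.89337×0.96727×0.99126 = 0.194187 + 0.856578 = 1.050765.
Q̄ = (S₀/π) × [bracket] = (2085/π) × 1.050765 = 697.4 W/m².

Q̄ ≈ 697 W/m²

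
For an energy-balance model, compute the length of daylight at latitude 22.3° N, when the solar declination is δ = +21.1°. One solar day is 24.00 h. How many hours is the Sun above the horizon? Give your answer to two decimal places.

cos H₀ = −tan φ · tan δ = −tan(+22.3°) × tan(+21.100°) = -0.1583, so H₀ = 1.7297 rad = 99.11°.
Daylight = 2H₀/(2π) × 24.00 h = (1.7297/π) × 24.00 = 13.21 h.

13.21 h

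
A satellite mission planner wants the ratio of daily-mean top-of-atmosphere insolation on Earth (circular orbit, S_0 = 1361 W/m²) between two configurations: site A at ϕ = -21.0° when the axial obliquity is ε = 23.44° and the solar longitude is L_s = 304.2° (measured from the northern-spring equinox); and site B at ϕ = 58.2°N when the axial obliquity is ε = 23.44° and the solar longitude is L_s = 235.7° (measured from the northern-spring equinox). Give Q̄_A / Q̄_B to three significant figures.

— Configuration A (ϕ=-21.0°):
Solar declination: sin δ = sin ε · sin L_s = sin 23.44° × sin 304.2° = -0.32900, so δ = -19.208°.
cos h₀ = −tan(-21.0°) tan(-19.208°) = -0.1337, h₀ = 1.7049 rad.
Bracket: h₀ sin ϕ sin δ + cos ϕ cos δ sin h₀ = 1.7049×-0.35837×-0.32900 + 0.93358×0.94433×0.99102 = 0.201014 + 0.873691 = 1.074705.
Q̄ = (S_0/π) × [bracket] = (1361/π) × 1.074705 = 465.58 W/m².
— Configuration B (ϕ=+58.2°):
Solar declination: sin δ = sin ε · sin L_s = sin 23.44° × sin 235.7° = -0.32861, so δ = -19.185°.
cos h₀ = −tan(+58.2°) tan(-19.185°) = 0.5612, h₀ = 0.9750 rad.
Bracket: h₀ sin ϕ sin δ + cos ϕ cos δ sin h₀ = 0.9750×0.84989×-0.32861 + 0.52696×0.94446×0.82771 = -0.272300 + 0.411945 = 0.139645.
Q̄ = (S_0/π) × [bracket] = (1361/π) × 0.139645 = 60.497 W/m².
Ratio Q̄_A / Q̄_B = 465.58 / 60.497 = 7.696.

Q̄_A / Q̄_B ≈ 7.70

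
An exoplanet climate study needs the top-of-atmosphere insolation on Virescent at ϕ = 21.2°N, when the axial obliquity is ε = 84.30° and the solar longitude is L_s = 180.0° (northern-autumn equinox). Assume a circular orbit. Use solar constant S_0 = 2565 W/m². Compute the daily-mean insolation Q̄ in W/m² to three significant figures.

Q̄ ≈ 761 W/m²

Solar declination: sin δ = sin ε · sin L_s = sin 84.30° × sin 180.0° = 0.00000, so δ = +0.000°.
cos h₀ = −tan(+21.2°) tan(+0.000°) = -0.0000, h₀ = 1.5708 rad.
Bracket: h₀ sin ϕ sin δ + cos ϕ cos δ sin h₀ = 1.5708×0.36162×0.00000 + 0.93232×1.00000×1.00000 = 0.000000 + 0.932320 = 0.932320.
Q̄ = (S_0/π) × [bracket] = (2565/π) × 0.932320 = 761.2 W/m².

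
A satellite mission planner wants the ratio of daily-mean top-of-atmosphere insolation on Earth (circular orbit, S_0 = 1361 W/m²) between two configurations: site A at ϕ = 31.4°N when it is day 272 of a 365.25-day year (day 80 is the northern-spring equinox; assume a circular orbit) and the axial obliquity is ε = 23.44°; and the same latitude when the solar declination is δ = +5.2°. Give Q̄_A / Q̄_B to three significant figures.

Q̄_A / Q̄_B ≈ 0.865

— Configuration A (ϕ=+31.4°):
Solar longitude: L_s = 360° × (272 − 80)/365.25 = 189.240°.
sin δ = sin 23.44° × sin 189.240° = -0.06387, so δ = -3.662°.
cos h₀ = −tan(+31.4°) tan(-3.662°) = 0.0391, h₀ = 1.5317 rad.
Bracket: h₀ sin ϕ sin δ + cos ϕ cos δ sin h₀ = 1.5317×0.52101×-0.06387 + 0.85355×0.99796×0.99924 = -0.050970 + 0.851161 = 0.800191.
Q̄ = (S_0/π) × [bracket] = (1361/π) × 0.800191 = 346.66 W/m².
— Configuration B (ϕ=+31.4°):
cos h₀ = −tan(+31.4°) tan(+5.200°) = -0.0556, h₀ = 1.6264 rad.
Bracket: h₀ sin ϕ sin δ + cos ϕ cos δ sin h₀ = 1.6264×0.52101×0.09063 + 0.85355×0.99588×0.99846 = 0.076797 + 0.848724 = 0.925521.
Q̄ = (S_0/π) × [bracket] = (1361/π) × 0.925521 = 400.95 W/m².
Ratio Q̄_A / Q̄_B = 346.66 / 400.95 = 0.8646.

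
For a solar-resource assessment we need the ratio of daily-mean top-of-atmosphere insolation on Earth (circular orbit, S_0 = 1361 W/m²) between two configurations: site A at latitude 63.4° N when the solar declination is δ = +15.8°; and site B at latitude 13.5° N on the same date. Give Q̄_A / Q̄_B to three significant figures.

— Configuration A (ϕ=+63.4°):
cos h₀ = −tan(+63.4°) tan(+15.800°) = -0.5651, h₀ = 2.1713 rad.
Bracket: h₀ sin ϕ sin δ + cos ϕ cos δ sin h₀ = 2.1713×0.89415×0.27228 + 0.44776×0.96222×0.82504 = 0.528623 + 0.355463 = 0.884086.
Q̄ = (S_0/π) × [bracket] = (1361/π) × 0.884086 = 383.00 W/m².
— Configuration B (ϕ=+13.5°):
cos h₀ = −tan(+13.5°) tan(+15.800°) = -0.0679, h₀ = 1.6388 rad.
Bracket: h₀ sin ϕ sin δ + cos ϕ cos δ sin h₀ = 1.6388×0.23345×0.27228 + 0.97237×0.96222×0.99769 = 0.104168 + 0.933473 = 1.037641.
Q̄ = (S_0/π) × [bracket] = (1361/π) × 1.037641 = 449.53 W/m².
Ratio Q̄_A / Q̄_B = 383.00 / 449.53 = 0.8520.

Q̄_A / Q̄_B ≈ 0.852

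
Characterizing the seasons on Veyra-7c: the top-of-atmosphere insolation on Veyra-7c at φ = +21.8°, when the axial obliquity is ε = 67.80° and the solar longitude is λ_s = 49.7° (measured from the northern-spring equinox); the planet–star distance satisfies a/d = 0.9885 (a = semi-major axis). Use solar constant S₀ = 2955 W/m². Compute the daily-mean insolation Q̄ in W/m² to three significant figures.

Q̄ ≈ 1.03e+03 W/m²

Solar declination: sin δ = sin ε · sin λ_s = sin 67.80° × sin 49.7° = 0.70613, so δ = +44.921°.
cos H₀ = −tan(+21.8°) tan(+44.921°) = -0.3989, H₀ = 1.9811 rad.
Bracket: H₀ sin φ sin δ + cos φ cos δ sin H₀ = 1.9811×0.37137×0.70613 + 0.92849×0.70808×0.91701 = 0.519515 + 0.602884 = 1.122399.
Inverse-square distance factor (a/d)² = 0.9885² = 0.977132.
Q̄ = (S₀/π) × 0.977132 × [bracket] = (2955/π) × 0.977132 × 1.122399 = 1032 W/m².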